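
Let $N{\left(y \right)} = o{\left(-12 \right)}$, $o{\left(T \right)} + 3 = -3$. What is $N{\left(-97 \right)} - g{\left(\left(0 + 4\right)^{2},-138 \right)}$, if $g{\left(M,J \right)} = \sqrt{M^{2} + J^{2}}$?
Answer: $-6 - 10 \sqrt{193} \approx -144.92$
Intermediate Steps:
$o{\left(T \right)} = -6$ ($o{\left(T \right)} = -3 - 3 = -6$)
$N{\left(y \right)} = -6$
$g{\left(M,J \right)} = \sqrt{J^{2} + M^{2}}$
$N{\left(-97 \right)} - g{\left(\left(0 + 4\right)^{2},-138 \right)} = -6 - \sqrt{\left(-138\right)^{2} + \left(\left(0 + 4\right)^{2}\right)^{2}} = -6 - \sqrt{19044 + \left(4^{2}\right)^{2}} = -6 - \sqrt{19044 + 16^{2}} = -6 - \sqrt{19044 + 256} = -6 - \sqrt{19300} = -6 - 10 \sqrt{193}$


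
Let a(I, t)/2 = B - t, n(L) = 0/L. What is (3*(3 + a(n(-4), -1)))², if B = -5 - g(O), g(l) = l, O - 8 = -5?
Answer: 1089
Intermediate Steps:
O = 3 (O = 8 - 5 = 3)
B = -8 (B = -5 - 1*3 = -5 - 3 = -8)
n(L) = 0
a(I, t) = -16 - 2*t (a(I, t) = 2*(-8 - t) = -16 - 2*t)
(3*(3 + a(n(-4), -1)))² = (3*(3 + (-16 - 2*(-1))))² = (3*(3 + (-16 + 2)))² = (3*(3 - 14))² = (3*(-11))² = (-33)² = 1089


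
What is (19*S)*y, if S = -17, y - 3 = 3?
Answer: -1938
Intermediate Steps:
y = 6 (y = 3 + 3 = 6)
(19*S)*y = (19*(-17))*6 = -323*6 = -1938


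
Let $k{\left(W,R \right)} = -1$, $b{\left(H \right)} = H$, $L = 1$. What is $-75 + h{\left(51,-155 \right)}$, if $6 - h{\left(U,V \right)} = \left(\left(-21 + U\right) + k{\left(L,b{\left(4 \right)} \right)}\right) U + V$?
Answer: $-1393$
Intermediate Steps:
$h{\left(U,V \right)} = 6 - V - U \left(-22 + U\right)$ ($h{\left(U,V \right)} = 6 - \left(\left(\left(-21 + U\right) - 1\right) U + V\right) = 6 - \left(\left(-22 + U\right) U + V\right) = 6 - \left(U \left(-22 + U\right) + V\right) = 6 - \left(V + U \left(-22 + U\right)\right) = 6 - V - U \left(-22 + U\right)$)
$-75 + h{\left(51,-155 \right)} = -75 + \left(6 - -155 - 51^{2} + 22 \cdot 51\right) = -75 + \left(6 + 155 - 2601 + 1122\right) = -75 - 1318 = -1393$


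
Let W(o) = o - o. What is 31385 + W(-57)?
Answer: 31385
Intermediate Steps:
W(o) = 0
31385 + W(-57) = 31385 + 0 = 31385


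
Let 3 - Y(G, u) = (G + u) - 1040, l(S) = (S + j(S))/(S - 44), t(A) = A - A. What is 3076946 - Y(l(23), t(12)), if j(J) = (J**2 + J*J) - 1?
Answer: 21530961/7 ≈ 3.0759e+6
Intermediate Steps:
t(A) = 0
j(J) = -1 + 2*J**2 (j(J) = (J**2 + J**2) - 1 = 2*J**2 - 1 = -1 + 2*J**2)
l(S) = (-1 + S + 2*S**2)/(-44 + S) (l(S) = (S + (-1 + 2*S**2))/(S - 44) = (-1 + S + 2*S**2)/(-44 + S))
Y(G, u) = 1043 - G - u (Y(G, u) = 3 - ((G + u) - 1040) = 3 - (-1040 + G + u) = 3 + (1040 - G - u) = 1043 - G - u)
3076946 - Y(l(23), t(12)) = 3076946 - (1043 - (-1 + 23 + 2*23**2)/(-44 + 23) - 1*0) = 3076946 - (1043 - (-1 + 23 + 2*529)/(-21) + 0) = 3076946 - (1043 - (-1)*(-1 + 23 + 1058)/21 + 0) = 3076946 - (1043 - (-1)*1080/21 + 0) = 3076946 - (1043 - 1*(-360/7) + 0) = 3076946 - (1043 + 360/7 + 0) = 3076946 - 1*7661/7 = 3076946 - 7661/7 = 21530961/7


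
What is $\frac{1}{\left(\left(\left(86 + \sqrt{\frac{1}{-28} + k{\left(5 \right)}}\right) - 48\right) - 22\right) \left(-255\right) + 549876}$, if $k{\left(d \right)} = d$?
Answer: $\frac{1698032}{926778069197} + \frac{170 \sqrt{973}}{2780334207591} \approx 1.8341 \cdot 10^{-6}$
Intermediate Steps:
$\frac{1}{\left(\left(\left(86 + \sqrt{\frac{1}{-28} + k{\left(5 \right)}}\right) - 48\right) - 22\right) \left(-255\right) + 549876} = \frac{1}{\left(\left(\left(86 + \sqrt{\frac{1}{-28} + 5}\right) - 48\right) - 22\right) \left(-255\right) + 549876} = \frac{1}{\left(\left(\left(86 + \sqrt{- \frac{1}{28} + 5}\right) - 48\right) - 22\right) \left(-255\right) + 549876} = \frac{1}{\left(\left(\left(86 + \sqrt{\frac{139}{28}}\right) - 48\right) - 22\right) \left(-255\right) + 549876} = \frac{1}{\left(\left(\left(86 + \frac{\sqrt{973}}{14}\right) - 48\right) - 22\right) \left(-255\right) + 549876} = \frac{1}{\left(\left(38 + \frac{\sqrt{973}}{14}\right) - 22\right) \left(-255\right) + 549876} = \frac{1}{\left(16 + \frac{\sqrt{973}}{14}\right) \left(-255\right) + 549876} = \frac{1}{\left(-4080 - \frac{255 \sqrt{973}}{14}\right) + 549876} = \frac{1}{545796 - \frac{255 \sqrt{973}}{14}}$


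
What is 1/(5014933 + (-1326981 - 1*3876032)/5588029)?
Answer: 5588029/28023585834044 ≈ 1.9940e-7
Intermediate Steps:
1/(5014933 + (-1326981 - 1*3876032)/5588029) = 1/(5014933 + (-1326981 - 3876032)*(1/5588029)) = 1/(5014933 - 5203013*1/5588029) = 1/(5014933 - 5203013/5588029) = 1/(28023585834044/5588029) = 5588029/28023585834044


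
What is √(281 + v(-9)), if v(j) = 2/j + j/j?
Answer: 2*√634/3 ≈ 16.786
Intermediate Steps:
v(j) = 1 + 2/j (v(j) = 2/j + 1 = 1 + 2/j)
√(281 + v(-9)) = √(281 + (2 - 9)/(-9)) = √(281 - ⅑*(-7)) = √(281 + 7/9) = √(2536/9) = 2*√634/3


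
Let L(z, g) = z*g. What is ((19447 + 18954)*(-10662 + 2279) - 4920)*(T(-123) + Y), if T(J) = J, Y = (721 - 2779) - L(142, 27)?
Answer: 1936351825545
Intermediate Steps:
L(z, g) = g*z
Y = -5892 (Y = (721 - 2779) - 27*142 = -2058 - 1*3834 = -2058 - 3834 = -5892)
((19447 + 18954)*(-10662 + 2279) - 4920)*(T(-123) + Y) = ((19447 + 18954)*(-10662 + 2279) - 4920)*(-123 - 5892) = (38401*(-8383) - 4920)*(-6015) = (-321915583 - 4920)*(-6015) = -321920503*(-6015) = 1936351825545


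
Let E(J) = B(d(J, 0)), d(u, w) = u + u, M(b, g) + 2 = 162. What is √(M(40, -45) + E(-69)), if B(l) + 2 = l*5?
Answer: 2*I*√133 ≈ 23.065*I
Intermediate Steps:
M(b, g) = 160 (M(b, g) = -2 + 162 = 160)
d(u, w) = 2*u
B(l) = -2 + 5*l (B(l) = -2 + l*5 = -2 + 5*l)
E(J) = -2 + 10*J (E(J) = -2 + 5*(2*J) = -2 + 10*J)
√(M(40, -45) + E(-69)) = √(160 + (-2 + 10*(-69))) = √(160 + (-2 - 690)) = √(160 - 692) = √(-532) = 2*I*√133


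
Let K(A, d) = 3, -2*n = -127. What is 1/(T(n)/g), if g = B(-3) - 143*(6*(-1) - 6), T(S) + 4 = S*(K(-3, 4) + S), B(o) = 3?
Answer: 764/1875 ≈ 0.40747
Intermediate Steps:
n = 127/2 (n = -1/2*(-127) = 127/2 ≈ 63.500)
T(S) = -4 + S*(3 + S)
g = 1719 (g = 3 - 143*(6*(-1) - 6) = 3 - 143*(-6 - 6) = 3 - 143*(-12) = 3 + 1716 = 1719)
1/(T(n)/g) = 1/((-4 + (127/2)**2 + 3*(127/2))/1719) = 1/((-4 + 16129/4 + 381/2)*(1/1719)) = 1/((16875/4)*(1/1719)) = 1/(1875/764) = 764/1875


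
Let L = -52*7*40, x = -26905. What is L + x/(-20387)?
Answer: -296807815/20387 ≈ -14559.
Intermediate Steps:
L = -14560 (L = -364*40 = -14560)
L + x/(-20387) = -14560 - 26905/(-20387) = -14560 - 26905*(-1/20387) = -14560 + 26905/20387 = -296807815/20387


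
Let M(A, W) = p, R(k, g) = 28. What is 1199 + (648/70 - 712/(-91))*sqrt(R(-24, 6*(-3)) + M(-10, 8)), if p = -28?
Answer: 1199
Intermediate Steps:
M(A, W) = -28
1199 + (648/70 - 712/(-91))*sqrt(R(-24, 6*(-3)) + M(-10, 8)) = 1199 + (648/70 - 712/(-91))*sqrt(28 - 28) = 1199 + (648*(1/70) - 712*(-1/91))*sqrt(0) = 1199 + (324/35 + 712/91)*0 = 1199 + (7772/455)*0 = 1199 + 0 = 1199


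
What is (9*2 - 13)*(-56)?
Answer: -280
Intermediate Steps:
(9*2 - 13)*(-56) = (18 - 13)*(-56) = 5*(-56) = -280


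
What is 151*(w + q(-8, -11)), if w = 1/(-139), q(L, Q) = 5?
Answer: 104794/139 ≈ 753.91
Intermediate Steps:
w = -1/139 ≈ -0.0071942
151*(w + q(-8, -11)) = 151*(-1/139 + 5) = 151*(694/139) = 104794/139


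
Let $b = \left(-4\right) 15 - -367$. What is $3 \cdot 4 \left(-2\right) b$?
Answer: $-7368$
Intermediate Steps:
$b = 307$ ($b = -60 + 367 = 307$)
$3 \cdot 4 \left(-2\right) b = 3 \cdot 4 \left(-2\right) 307 = 12 \left(-2\right) 307 = \left(-24\right) 307 = -7368$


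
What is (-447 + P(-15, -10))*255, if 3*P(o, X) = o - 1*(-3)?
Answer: -115005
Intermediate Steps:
P(o, X) = 1 + o/3 (P(o, X) = (o - 1*(-3))/3 = (o + 3)/3 = (3 + o)/3 = 1 + o/3)
(-447 + P(-15, -10))*255 = (-447 + (1 + (⅓)*(-15)))*255 = (-447 + (1 - 5))*255 = (-447 - 4)*255 = -451*255 = -115005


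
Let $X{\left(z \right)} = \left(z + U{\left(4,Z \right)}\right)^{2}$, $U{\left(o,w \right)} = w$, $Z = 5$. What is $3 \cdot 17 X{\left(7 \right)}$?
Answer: $7344$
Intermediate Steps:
$X{\left(z \right)} = \left(5 + z\right)^{2}$ ($X{\left(z \right)} = \left(z + 5\right)^{2} = \left(5 + z\right)^{2}$)
$3 \cdot 17 X{\left(7 \right)} = 3 \cdot 17 \left(5 + 7\right)^{2} = 51 \cdot 12^{2} = 51 \cdot 144 = 7344$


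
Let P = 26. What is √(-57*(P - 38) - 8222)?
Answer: I*√7538 ≈ 86.822*I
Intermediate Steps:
√(-57*(P - 38) - 8222) = √(-57*(26 - 38) - 8222) = √(-57*(-12) - 8222) = √(684 - 8222) = √(-7538) = I*√7538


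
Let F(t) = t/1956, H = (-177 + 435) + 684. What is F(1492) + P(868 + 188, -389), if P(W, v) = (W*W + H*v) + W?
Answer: 366630079/489 ≈ 7.4976e+5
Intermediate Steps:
H = 942 (H = 258 + 684 = 942)
F(t) = t/1956 (F(t) = t*(1/1956) = t/1956)
P(W, v) = W + W**2 + 942*v (P(W, v) = (W*W + 942*v) + W = (W**2 + 942*v) + W = W + W**2 + 942*v)
F(1492) + P(868 + 188, -389) = (1/1956)*1492 + ((868 + 188) + (868 + 188)**2 + 942*(-389)) = 373/489 + (1056 + 1056**2 - 366438) = 373/489 + (1056 + 1115136 - 366438) = 373/489 + 749754 = 366630079/489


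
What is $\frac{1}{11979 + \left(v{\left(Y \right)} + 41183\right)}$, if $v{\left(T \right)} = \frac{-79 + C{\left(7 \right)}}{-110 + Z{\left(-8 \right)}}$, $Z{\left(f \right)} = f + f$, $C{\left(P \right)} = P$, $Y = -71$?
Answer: $\frac{7}{372138} \approx 1.881 \cdot 10^{-5}$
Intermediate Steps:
$Z{\left(f \right)} = 2 f$
$v{\left(T \right)} = \frac{4}{7}$ ($v{\left(T \right)} = \frac{-79 + 7}{-110 + 2 \left(-8\right)} = - \frac{72}{-110 - 16} = - \frac{72}{-126} = \left(-72\right) \left(- \frac{1}{126}\right) = \frac{4}{7}$)
$\frac{1}{11979 + \left(v{\left(Y \right)} + 41183\right)} = \frac{1}{11979 + \left(\frac{4}{7} + 41183\right)} = \frac{1}{11979 + \frac{288285}{7}} = \frac{1}{\frac{372138}{7}} = \frac{7}{372138}$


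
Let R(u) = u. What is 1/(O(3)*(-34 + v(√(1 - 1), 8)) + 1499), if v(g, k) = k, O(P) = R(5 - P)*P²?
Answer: 1/1031 ≈ 0.00096993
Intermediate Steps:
O(P) = P²*(5 - P) (O(P) = (5 - P)*P² = P²*(5 - P))
1/(O(3)*(-34 + v(√(1 - 1), 8)) + 1499) = 1/((3²*(5 - 1*3))*(-34 + 8) + 1499) = 1/((9*(5 - 3))*(-26) + 1499) = 1/((9*2)*(-26) + 1499) = 1/(18*(-26) + 1499) = 1/(-468 + 1499) = 1/1031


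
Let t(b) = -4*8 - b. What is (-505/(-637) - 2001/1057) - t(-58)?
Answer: -2606698/96187 ≈ -27.100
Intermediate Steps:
t(b) = -32 - b
(-505/(-637) - 2001/1057) - t(-58) = (-505/(-637) - 2001/1057) - (-32 - 1*(-58)) = (-505*(-1/637) - 2001*1/1057) - (-32 + 58) = (505/637 - 2001/1057) - 1*26 = -105836/96187 - 26 = -2606698/96187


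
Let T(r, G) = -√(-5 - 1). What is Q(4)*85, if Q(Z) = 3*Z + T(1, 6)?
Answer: 1020 - 85*I*√6 ≈ 1020.0 - 208.21*I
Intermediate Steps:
T(r, G) = -I*√6 (T(r, G) = -√(-6) = -I*√6)
Q(Z) = 3*Z - I*√6
Q(4)*85 = (3*4 - I*√6)*85 = (12 - I*√6)*85 = 1020 - 85*I*√6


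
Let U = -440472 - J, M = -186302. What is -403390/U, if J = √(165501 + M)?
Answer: 35536400016/38803120717 - 80678*I*√20801/38803120717 ≈ 0.91581 - 0.00029987*I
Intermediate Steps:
J = I*√20801 (J = √(165501 - 186302) = √(-20801) = I*√20801 ≈ 144.23*I)
U = -440472 - I*√20801 ≈ -4.4047e+5 - 144.23*I
-403390/U = -403390/(-440472 - I*√20801)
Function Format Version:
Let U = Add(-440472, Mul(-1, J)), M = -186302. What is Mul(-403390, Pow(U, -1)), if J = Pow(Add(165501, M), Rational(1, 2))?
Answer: Add(Rational(35536400016, 38803120717), Mul(Rational(-80678, 38803120717), I, Pow(20801, Rational(1, 2)))) ≈ Add(0.91581, Mul(-0.00029987, I))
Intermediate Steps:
J = Mul(I, Pow(20801, Rational(1, 2))) (J = Pow(Add(165501, -186302), Rational(1, 2)) = Pow(-20801, Rational(1, 2)) = Mul(I, Pow(20801, Rational(1, 2))) ≈ Mul(144.23, I))
U = Add(-440472, Mul(-1, I, Pow(20801, Rational(1, 2)))) (U = Add(-440472, Mul(-1, Mul(I, Pow(20801, Rational(1, 2))))) = Add(-440472, Mul(-1, I, Pow(20801, Rational(1, 2)))) ≈ Add(-4.4047e+5, Mul(-144.23, I)))
Mul(-403390, Pow(U, -1)) = Mul(-403390, Pow(Add(-440472, Mul(-1, I, Pow(20801, Rational(1, 2)))), -1))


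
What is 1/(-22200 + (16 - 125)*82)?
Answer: -1/31138 ≈ -3.2115e-5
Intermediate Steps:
1/(-22200 + (16 - 125)*82) = 1/(-22200 - 109*82) = 1/(-22200 - 8938) = 1/(-31138) = -1/31138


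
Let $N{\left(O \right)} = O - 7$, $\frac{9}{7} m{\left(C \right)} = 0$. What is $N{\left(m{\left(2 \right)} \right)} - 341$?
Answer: $-348$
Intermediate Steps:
$m{\left(C \right)} = 0$ ($m{\left(C \right)} = \frac{7}{9} \cdot 0 = 0$)
$N{\left(O \right)} = -7 + O$
$N{\left(m{\left(2 \right)} \right)} - 341 = \left(-7 + 0\right) - 341 = -7 - 341 = -348$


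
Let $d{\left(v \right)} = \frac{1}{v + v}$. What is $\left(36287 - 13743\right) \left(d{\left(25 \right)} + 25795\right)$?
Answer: $\frac{14538073272}{25} \approx 5.8152 \cdot 10^{8}$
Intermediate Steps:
$d{\left(v \right)} = \frac{1}{2 v}$
$\left(36287 - 13743\right) \left(d{\left(25 \right)} + 25795\right) = \left(36287 - 13743\right) \left(\frac{1}{2 \cdot 25} + 25795\right) = \left(36287 - 13743\right) \left(\frac{1}{2} \cdot \frac{1}{25} + 25795\right) = 22544 \left(\frac{1}{50} + 25795\right) = 22544 \cdot \frac{1289751}{50} = \frac{14538073272}{25}$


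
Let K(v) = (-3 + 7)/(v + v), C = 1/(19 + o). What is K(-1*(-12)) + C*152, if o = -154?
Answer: -259/270 ≈ -0.95926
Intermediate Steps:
C = -1/135 (C = 1/(19 - 154) = 1/(-135) = -1/135 ≈ -0.0074074)
K(v) = 2/v (K(v) = 4/((2*v)) = 4*(1/(2*v)) = 2/v)
K(-1*(-12)) + C*152 = 2/((-1*(-12))) - 1/135*152 = 2/12 - 152/135 = 2*(1/12) - 152/135 = 1/6 - 152/135 = -259/270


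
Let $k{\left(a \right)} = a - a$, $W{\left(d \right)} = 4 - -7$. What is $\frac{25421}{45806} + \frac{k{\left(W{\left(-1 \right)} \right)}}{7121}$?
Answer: $\frac{25421}{45806} \approx 0.55497$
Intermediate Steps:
$W{\left(d \right)} = 11$ ($W{\left(d \right)} = 4 + 7 = 11$)
$k{\left(a \right)} = 0$
$\frac{25421}{45806} + \frac{k{\left(W{\left(-1 \right)} \right)}}{7121} = \frac{25421}{45806} + \frac{0}{7121} = 25421 \cdot \frac{1}{45806} + 0 \cdot \frac{1}{7121} = \frac{25421}{45806} + 0 = \frac{25421}{45806}$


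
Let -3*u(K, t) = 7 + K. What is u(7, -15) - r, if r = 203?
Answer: -623/3 ≈ -207.67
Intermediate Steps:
u(K, t) = -7/3 - K/3 (u(K, t) = -(7 + K)/3 = -7/3 - K/3)
u(7, -15) - r = (-7/3 - 1/3*7) - 1*203 = (-7/3 - 7/3) - 203 = -14/3 - 203 = -623/3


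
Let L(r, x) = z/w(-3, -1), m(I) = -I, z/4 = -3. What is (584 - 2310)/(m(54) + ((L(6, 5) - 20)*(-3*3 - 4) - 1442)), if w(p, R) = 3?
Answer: 863/592 ≈ 1.4578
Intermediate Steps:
z = -12 (z = 4*(-3) = -12)
L(r, x) = -4 (L(r, x) = -12/3 = -12*1/3 = -4)
(584 - 2310)/(m(54) + ((L(6, 5) - 20)*(-3*3 - 4) - 1442)) = (584 - 2310)/(-1*54 + ((-4 - 20)*(-3*3 - 4) - 1442)) = -1726/(-54 + (-24*(-9 - 4) - 1442)) = -1726/(-54 + (-24*(-13) - 1442)) = -1726/(-54 + (312 - 1442)) = -1726/(-54 - 1130) = -1726/(-1184) = -1726*(-1/1184) = 863/592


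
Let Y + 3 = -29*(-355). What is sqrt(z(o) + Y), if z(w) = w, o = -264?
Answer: 2*sqrt(2507) ≈ 100.14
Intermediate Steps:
Y = 10292 (Y = -3 - 29*(-355) = -3 + 10295 = 10292)
sqrt(z(o) + Y) = sqrt(-264 + 10292) = sqrt(10028) = 2*sqrt(2507)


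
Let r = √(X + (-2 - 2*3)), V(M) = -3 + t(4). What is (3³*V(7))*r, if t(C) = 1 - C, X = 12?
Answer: -324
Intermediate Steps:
V(M) = -6 (V(M) = -3 + (1 - 1*4) = -3 + (1 - 4) = -3 - 3 = -6)
r = 2 (r = √(12 + (-2 - 2*3)) = √(12 + (-2 - 6)) = √(12 - 8) = √4 = 2)
(3³*V(7))*r = (3³*(-6))*2 = (27*(-6))*2 = -162*2 = -324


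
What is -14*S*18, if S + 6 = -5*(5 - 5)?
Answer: 1512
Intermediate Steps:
S = -6 (S = -6 - 5*(5 - 5) = -6 - 5*0 = -6 + 0 = -6)
-14*S*18 = -14*(-6)*18 = 84*18 = 1512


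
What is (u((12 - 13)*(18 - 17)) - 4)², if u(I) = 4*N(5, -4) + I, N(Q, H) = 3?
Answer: 49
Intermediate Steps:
u(I) = 12 + I (u(I) = 4*3 + I = 12 + I)
(u((12 - 13)*(18 - 17)) - 4)² = ((12 + (12 - 13)*(18 - 17)) - 4)² = ((12 - 1*1) - 4)² = ((12 - 1) - 4)² = (11 - 4)² = 7² = 49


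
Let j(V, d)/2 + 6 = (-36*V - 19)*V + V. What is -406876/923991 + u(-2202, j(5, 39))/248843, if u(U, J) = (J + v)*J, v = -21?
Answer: 3603859570468/229928692413 ≈ 15.674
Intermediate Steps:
j(V, d) = -12 + 2*V + 2*V*(-19 - 36*V) (j(V, d) = -12 + 2*((-36*V - 19)*V + V) = -12 + 2*((-19 - 36*V)*V + V) = -12 + 2*(V*(-19 - 36*V) + V) = -12 + 2*(V + V*(-19 - 36*V)) = -12 + (2*V + 2*V*(-19 - 36*V)) = -12 + 2*V + 2*V*(-19 - 36*V))
u(U, J) = J*(-21 + J) (u(U, J) = (J - 21)*J = (-21 + J)*J = J*(-21 + J))
-406876/923991 + u(-2202, j(5, 39))/248843 = -406876/923991 + ((-12 - 72*5² - 36*5)*(-21 + (-12 - 72*5² - 36*5)))/248843 = -406876*1/923991 + ((-12 - 72*25 - 180)*(-21 + (-12 - 72*25 - 180)))*(1/248843) = -406876/923991 + ((-12 - 1800 - 180)*(-21 + (-12 - 1800 - 180)))*(1/248843) = -406876/923991 - 1992*(-21 - 1992)*(1/248843) = -406876/923991 - 1992*(-2013)*(1/248843) = -406876/923991 + 4009896*(1/248843) = -406876/923991 + 4009896/248843 = 3603859570468/229928692413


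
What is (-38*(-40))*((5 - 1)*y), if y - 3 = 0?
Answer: 18240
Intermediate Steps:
y = 3 (y = 3 + 0 = 3)
(-38*(-40))*((5 - 1)*y) = (-38*(-40))*((5 - 1)*3) = 1520*(4*3) = 1520*12 = 18240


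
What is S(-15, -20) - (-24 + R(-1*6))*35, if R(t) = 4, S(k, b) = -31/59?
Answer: 41269/59 ≈ 699.47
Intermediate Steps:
S(k, b) = -31/59 (S(k, b) = -31*1/59 = -31/59)
S(-15, -20) - (-24 + R(-1*6))*35 = -31/59 - (-24 + 4)*35 = -31/59 - (-20)*35 = -31/59 - 1*(-700) = -31/59 + 700 = 41269/59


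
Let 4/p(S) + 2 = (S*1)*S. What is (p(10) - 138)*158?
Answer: -1068080/49 ≈ -21798.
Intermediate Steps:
p(S) = 4/(-2 + S²) (p(S) = 4/(-2 + (S*1)*S) = 4/(-2 + S*S) = 4/(-2 + S²))
(p(10) - 138)*158 = (4/(-2 + 10²) - 138)*158 = (4/(-2 + 100) - 138)*158 = (4/98 - 138)*158 = (4*(1/98) - 138)*158 = (2/49 - 138)*158 = -6760/49*158 = -1068080/49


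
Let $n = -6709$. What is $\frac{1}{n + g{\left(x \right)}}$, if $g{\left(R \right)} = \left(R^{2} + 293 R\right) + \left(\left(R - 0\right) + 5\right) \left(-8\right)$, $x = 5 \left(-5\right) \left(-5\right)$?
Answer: $\frac{1}{44501} \approx 2.2471 \cdot 10^{-5}$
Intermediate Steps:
$x = 125$ ($x = \left(-25\right) \left(-5\right) = 125$)
$g{\left(R \right)} = -40 + R^{2} + 285 R$ ($g{\left(R \right)} = \left(R^{2} + 293 R\right) + \left(\left(R + 0\right) + 5\right) \left(-8\right) = \left(R^{2} + 293 R\right) + \left(R + 5\right) \left(-8\right) = \left(R^{2} + 293 R\right) + \left(5 + R\right) \left(-8\right) = \left(R^{2} + 293 R\right) - \left(40 + 8 R\right) = -40 + R^{2} + 285 R$)
$\frac{1}{n + g{\left(x \right)}} = \frac{1}{-6709 + \left(-40 + 125^{2} + 285 \cdot 125\right)} = \frac{1}{-6709 + \left(-40 + 15625 + 35625\right)} = \frac{1}{-6709 + 51210} = \frac{1}{44501}$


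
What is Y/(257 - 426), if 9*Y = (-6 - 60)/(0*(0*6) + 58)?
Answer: 11/14703 ≈ 0.00074815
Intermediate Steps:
Y = -11/87 (Y = ((-6 - 60)/(0*(0*6) + 58))/9 = (-66/(0*0 + 58))/9 = (-66/(0 + 58))/9 = (-66/58)/9 = (-66*1/58)/9 = (⅑)*(-33/29) = -11/87 ≈ -0.12644)
Y/(257 - 426) = -11/(87*(257 - 426)) = -11/87/(-169) = -11/87*(-1/169) = 11/14703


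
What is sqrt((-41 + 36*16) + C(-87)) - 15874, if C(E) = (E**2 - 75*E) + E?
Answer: -15874 + sqrt(14542) ≈ -15753.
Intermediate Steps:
C(E) = E**2 - 74*E
sqrt((-41 + 36*16) + C(-87)) - 15874 = sqrt((-41 + 36*16) - 87*(-74 - 87)) - 15874 = sqrt((-41 + 576) - 87*(-161)) - 15874 = sqrt(535 + 14007) - 15874 = sqrt(14542) - 15874 = -15874 + sqrt(14542)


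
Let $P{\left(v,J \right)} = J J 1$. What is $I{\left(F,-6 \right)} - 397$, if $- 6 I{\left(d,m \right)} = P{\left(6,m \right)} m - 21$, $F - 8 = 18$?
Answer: $- \frac{715}{2} \approx -357.5$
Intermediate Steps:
$F = 26$ ($F = 8 + 18 = 26$)
$P{\left(v,J \right)} = J^{2}$ ($P{\left(v,J \right)} = J^{2} \cdot 1 = J^{2}$)
$I{\left(d,m \right)} = \frac{7}{2} - \frac{m^{3}}{6}$ ($I{\left(d,m \right)} = - \frac{m^{2} m - 21}{6} = - \frac{m^{3} - 21}{6} = - \frac{-21 + m^{3}}{6} = \frac{7}{2} - \frac{m^{3}}{6}$)
$I{\left(F,-6 \right)} - 397 = \left(\frac{7}{2} - \frac{\left(-6\right)^{3}}{6}\right) - 397 = \left(\frac{7}{2} - -36\right) - 397 = \left(\frac{7}{2} + 36\right) - 397 = \frac{79}{2} - 397 = - \frac{715}{2}$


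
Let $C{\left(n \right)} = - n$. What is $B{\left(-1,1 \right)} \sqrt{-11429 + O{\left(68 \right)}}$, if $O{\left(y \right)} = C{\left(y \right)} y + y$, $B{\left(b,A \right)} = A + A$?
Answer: $2 i \sqrt{15985} \approx 252.86 i$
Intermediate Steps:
$B{\left(b,A \right)} = 2 A$
$O{\left(y \right)} = y - y^{2}$ ($O{\left(y \right)} = - y y + y = - y^{2} + y = y - y^{2}$)
$B{\left(-1,1 \right)} \sqrt{-11429 + O{\left(68 \right)}} = 2 \cdot 1 \sqrt{-11429 + 68 \left(1 - 68\right)} = 2 \sqrt{-11429 + 68 \left(1 - 68\right)} = 2 \sqrt{-11429 + 68 \left(-67\right)} = 2 \sqrt{-11429 - 4556} = 2 \sqrt{-15985} = 2 i \sqrt{15985}$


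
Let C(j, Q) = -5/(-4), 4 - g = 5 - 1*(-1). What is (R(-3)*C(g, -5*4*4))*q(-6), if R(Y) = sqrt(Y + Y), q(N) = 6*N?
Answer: -45*I*sqrt(6) ≈ -110.23*I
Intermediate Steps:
g = -2 (g = 4 - (5 - 1*(-1)) = 4 - (5 + 1) = 4 - 1*6 = 4 - 6 = -2)
R(Y) = sqrt(2)*sqrt(Y) (R(Y) = sqrt(2*Y) = sqrt(2)*sqrt(Y))
C(j, Q) = 5/4 (C(j, Q) = -5*(-1/4) = 5/4)
(R(-3)*C(g, -5*4*4))*q(-6) = ((sqrt(2)*sqrt(-3))*(5/4))*(6*(-6)) = ((sqrt(2)*(I*sqrt(3)))*(5/4))*(-36) = ((I*sqrt(6))*(5/4))*(-36) = (5*I*sqrt(6)/4)*(-36) = -45*I*sqrt(6)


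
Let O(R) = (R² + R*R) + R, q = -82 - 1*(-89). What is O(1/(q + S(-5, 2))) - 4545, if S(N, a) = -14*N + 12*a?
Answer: -46363442/10201 ≈ -4545.0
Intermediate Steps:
q = 7 (q = -82 + 89 = 7)
O(R) = R + 2*R² (O(R) = (R² + R²) + R = 2*R² + R = R + 2*R²)
O(1/(q + S(-5, 2))) - 4545 = (1 + 2/(7 + (-14*(-5) + 12*2)))/(7 + (-14*(-5) + 12*2)) - 4545 = (1 + 2/(7 + (70 + 24)))/(7 + (70 + 24)) - 4545 = (1 + 2/(7 + 94))/(7 + 94) - 4545 = (1 + 2/101)/101 - 4545 = (1/101)*(103/101) - 4545 = 103/10201 - 4545 = -46363442/10201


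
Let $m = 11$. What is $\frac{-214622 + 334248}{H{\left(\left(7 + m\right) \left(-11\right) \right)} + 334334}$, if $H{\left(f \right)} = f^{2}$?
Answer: $\frac{59813}{186769} \approx 0.32025$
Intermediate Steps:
$\frac{-214622 + 334248}{H{\left(\left(7 + m\right) \left(-11\right) \right)} + 334334} = \frac{-214622 + 334248}{\left(\left(7 + 11\right) \left(-11\right)\right)^{2} + 334334} = \frac{119626}{\left(18 \left(-11\right)\right)^{2} + 334334} = \frac{119626}{\left(-198\right)^{2} + 334334} = \frac{119626}{39204 + 334334} = \frac{119626}{373538} = 119626 \cdot \frac{1}{373538} = \frac{59813}{186769}$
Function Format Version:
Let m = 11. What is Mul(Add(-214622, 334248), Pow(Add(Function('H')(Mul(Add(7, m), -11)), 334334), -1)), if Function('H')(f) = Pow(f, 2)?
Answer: Rational(59813, 186769) ≈ 0.32025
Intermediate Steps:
Mul(Add(-214622, 334248), Pow(Add(Function('H')(Mul(Add(7, m), -11)), 334334), -1)) = Mul(Add(-214622, 334248), Pow(Add(Pow(Mul(Add(7, 11), -11), 2), 334334), -1)) = Mul(119626, Pow(Add(Pow(Mul(18, -11), 2), 334334), -1)) = Mul(119626, Pow(Add(Pow(-198, 2), 334334), -1)) = Mul(119626, Pow(Add(39204, 334334), -1)) = Mul(119626, Pow(373538, -1)) = Mul(119626, Rational(1, 373538)) = Rational(59813, 186769)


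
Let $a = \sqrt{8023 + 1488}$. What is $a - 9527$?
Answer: $-9527 + \sqrt{9511} \approx -9429.5$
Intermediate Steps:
$a = \sqrt{9511} \approx 97.524$
$a - 9527 = \sqrt{9511} - 9527 = -9527 + \sqrt{9511}$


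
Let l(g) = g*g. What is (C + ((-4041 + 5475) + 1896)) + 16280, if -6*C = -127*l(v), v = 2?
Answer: 59084/3 ≈ 19695.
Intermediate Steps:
l(g) = g²
C = 254/3 (C = -(-127)*2²/6 = -(-127)*4/6 = -⅙*(-508) = 254/3 ≈ 84.667)
(C + ((-4041 + 5475) + 1896)) + 16280 = (254/3 + ((-4041 + 5475) + 1896)) + 16280 = (254/3 + (1434 + 1896)) + 16280 = (254/3 + 3330) + 16280 = 10244/3 + 16280 = 59084/3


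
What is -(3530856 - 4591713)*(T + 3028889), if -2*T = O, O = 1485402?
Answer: 2425318543116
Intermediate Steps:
T = -742701 (T = -1/2*1485402 = -742701)
-(3530856 - 4591713)*(T + 3028889) = -(3530856 - 4591713)*(-742701 + 3028889) = -(-1060857)*2286188 = -1*(-2425318543116) = 2425318543116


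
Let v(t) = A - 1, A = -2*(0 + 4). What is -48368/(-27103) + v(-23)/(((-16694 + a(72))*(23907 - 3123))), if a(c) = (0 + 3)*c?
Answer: 5521670840221/3094067205152 ≈ 1.7846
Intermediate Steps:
a(c) = 3*c
A = -8 (A = -2*4 = -8)
v(t) = -9 (v(t) = -8 - 1 = -9)
-48368/(-27103) + v(-23)/(((-16694 + a(72))*(23907 - 3123))) = -48368/(-27103) - 9*1/((-16694 + 3*72)*(23907 - 3123)) = -48368*(-1/27103) - 9*1/(20784*(-16694 + 216)) = 48368/27103 - 9/((-16478*20784)) = 48368/27103 - 9/(-342478752) = 48368/27103 - 9*(-1/342478752) = 48368/27103 + 3/114159584 = 5521670840221/3094067205152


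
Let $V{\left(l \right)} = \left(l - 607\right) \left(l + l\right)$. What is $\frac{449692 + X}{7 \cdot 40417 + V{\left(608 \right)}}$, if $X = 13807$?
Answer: $\frac{463499}{284135} \approx 1.6313$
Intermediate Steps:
$V{\left(l \right)} = 2 l \left(-607 + l\right)$ ($V{\left(l \right)} = \left(-607 + l\right) 2 l = 2 l \left(-607 + l\right)$)
$\frac{449692 + X}{7 \cdot 40417 + V{\left(608 \right)}} = \frac{449692 + 13807}{7 \cdot 40417 + 2 \cdot 608 \left(-607 + 608\right)} = \frac{463499}{282919 + 2 \cdot 608 \cdot 1} = \frac{463499}{282919 + 1216} = \frac{463499}{284135}$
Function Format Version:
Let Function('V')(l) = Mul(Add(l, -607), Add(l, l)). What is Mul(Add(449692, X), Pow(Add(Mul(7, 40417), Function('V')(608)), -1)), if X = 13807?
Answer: Rational(463499, 284135) ≈ 1.6313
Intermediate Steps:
Function('V')(l) = Mul(2, l, Add(-607, l)) (Function('V')(l) = Mul(Add(-607, l), Mul(2, l)) = Mul(2, l, Add(-607, l)))
Mul(Add(449692, X), Pow(Add(Mul(7, 40417), Function('V')(608)), -1)) = Mul(Add(449692, 13807), Pow(Add(Mul(7, 40417), Mul(2, 608, Add(-607, 608))), -1)) = Mul(463499, Pow(Add(282919, Mul(2, 608, 1)), -1)) = Mul(463499, Pow(Add(282919, 1216), -1)) = Mul(463499, Pow(284135, -1)) = Mul(463499, Rational(1, 284135)) = Rational(463499, 284135)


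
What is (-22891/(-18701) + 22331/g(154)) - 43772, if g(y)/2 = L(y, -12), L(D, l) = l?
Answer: -20062986775/448824 ≈ -44701.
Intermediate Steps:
g(y) = -24 (g(y) = 2*(-12) = -24)
(-22891/(-18701) + 22331/g(154)) - 43772 = (-22891/(-18701) + 22331/(-24)) - 43772 = (-22891*(-1/18701) + 22331*(-1/24)) - 43772 = (22891/18701 - 22331/24) - 43772 = -417062647/448824 - 43772 = -20062986775/448824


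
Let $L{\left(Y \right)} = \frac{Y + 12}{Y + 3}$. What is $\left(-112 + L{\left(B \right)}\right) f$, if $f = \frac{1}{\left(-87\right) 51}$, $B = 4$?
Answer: $\frac{256}{10353} \approx 0.024727$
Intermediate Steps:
$f = - \frac{1}{4437}$ ($f = \left(- \frac{1}{87}\right) \frac{1}{51} = - \frac{1}{4437} \approx -0.00022538$)
$L{\left(Y \right)} = \frac{12 + Y}{3 + Y}$
$\left(-112 + L{\left(B \right)}\right) f = \left(-112 + \frac{12 + 4}{3 + 4}\right) \left(- \frac{1}{4437}\right) = \left(-112 + \frac{1}{7} \cdot 16\right) \left(- \frac{1}{4437}\right) = \left(-112 + \frac{16}{7}\right) \left(- \frac{1}{4437}\right) = \left(- \frac{768}{7}\right) \left(- \frac{1}{4437}\right) = \frac{256}{10353}$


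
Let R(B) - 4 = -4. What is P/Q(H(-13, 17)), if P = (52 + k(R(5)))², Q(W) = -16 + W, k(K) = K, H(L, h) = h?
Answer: 2704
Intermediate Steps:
R(B) = 0 (R(B) = 4 - 4 = 0)
P = 2704 (P = (52 + 0)² = 52² = 2704)
P/Q(H(-13, 17)) = 2704/(-16 + 17) = 2704/1 = 2704*1 = 2704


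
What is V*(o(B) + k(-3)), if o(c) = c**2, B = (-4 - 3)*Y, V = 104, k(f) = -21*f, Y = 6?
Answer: 190008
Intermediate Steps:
B = -42 (B = (-4 - 3)*6 = -7*6 = -42)
V*(o(B) + k(-3)) = 104*((-42)**2 - 21*(-3)) = 104*(1764 + 63) = 104*1827 = 190008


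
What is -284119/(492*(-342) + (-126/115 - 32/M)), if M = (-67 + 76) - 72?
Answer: 2058442155/1219076938 ≈ 1.6885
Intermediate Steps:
M = -63 (M = 9 - 72 = -63)
-284119/(492*(-342) + (-126/115 - 32/M)) = -284119/(492*(-342) + (-126/115 - 32/(-63))) = -284119/(-168264 + (-126*1/115 - 32*(-1/63))) = -284119/(-168264 + (-126/115 + 32/63)) = -284119/(-168264 - 4258/7245) = -284119/(-1219076938/7245) = -284119*(-7245/1219076938) = 2058442155/1219076938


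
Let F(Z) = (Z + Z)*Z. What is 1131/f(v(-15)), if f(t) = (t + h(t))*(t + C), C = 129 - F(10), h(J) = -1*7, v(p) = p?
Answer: 1131/1892 ≈ 0.59778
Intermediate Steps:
F(Z) = 2*Z² (F(Z) = (2*Z)*Z = 2*Z²)
h(J) = -7
C = -71 (C = 129 - 2*10² = 129 - 2*100 = 129 - 1*200 = 129 - 200 = -71)
f(t) = (-71 + t)*(-7 + t) (f(t) = (t - 7)*(t - 71) = (-7 + t)*(-71 + t) = (-71 + t)*(-7 + t))
1131/f(v(-15)) = 1131/(497 + (-15)² - 78*(-15)) = 1131/(497 + 225 + 1170) = 1131/1892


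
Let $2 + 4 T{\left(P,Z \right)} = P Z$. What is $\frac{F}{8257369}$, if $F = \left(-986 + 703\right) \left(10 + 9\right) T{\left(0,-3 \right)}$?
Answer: $\frac{5377}{16514738} \approx 0.00032559$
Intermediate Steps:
$T{\left(P,Z \right)} = - \frac{1}{2} + \frac{P Z}{4}$
$F = \frac{5377}{2}$ ($F = \left(-986 + 703\right) \left(10 + 9\right) \left(- \frac{1}{2} + \frac{1}{4} \cdot 0 \left(-3\right)\right) = - 283 \cdot 19 \left(- \frac{1}{2} + 0\right) = - 283 \cdot 19 \left(- \frac{1}{2}\right) = \left(-283\right) \left(- \frac{19}{2}\right) = \frac{5377}{2} \approx 2688.5$)
$\frac{F}{8257369} = \frac{5377}{2 \cdot 8257369} = \frac{5377}{2} \cdot \frac{1}{8257369} = \frac{5377}{16514738}$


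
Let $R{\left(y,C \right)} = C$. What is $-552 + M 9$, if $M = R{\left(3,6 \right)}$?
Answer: $-498$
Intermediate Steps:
$M = 6$
$-552 + M 9 = -552 + 6 \cdot 9 = -552 + 54 = -498$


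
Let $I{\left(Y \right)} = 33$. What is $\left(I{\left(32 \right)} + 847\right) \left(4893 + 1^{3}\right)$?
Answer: $4306720$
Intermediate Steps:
$\left(I{\left(32 \right)} + 847\right) \left(4893 + 1^{3}\right) = \left(33 + 847\right) \left(4893 + 1^{3}\right) = 880 \left(4893 + 1\right) = 880 \cdot 4894 = 4306720$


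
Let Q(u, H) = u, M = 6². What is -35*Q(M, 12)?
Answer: -1260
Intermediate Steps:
M = 36
-35*Q(M, 12) = -35*36 = -1260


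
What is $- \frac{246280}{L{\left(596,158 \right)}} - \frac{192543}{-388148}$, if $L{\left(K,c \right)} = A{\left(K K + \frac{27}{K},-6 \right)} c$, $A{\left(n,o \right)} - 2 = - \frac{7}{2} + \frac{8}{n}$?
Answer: $\frac{20247555412203620161}{19475024498032076} \approx 1039.7$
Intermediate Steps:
$A{\left(n,o \right)} = - \frac{3}{2} + \frac{8}{n}$ ($A{\left(n,o \right)} = 2 + \left(- \frac{7}{2} + \frac{8}{n}\right) = 2 + \left(\left(-7\right) \frac{1}{2} + \frac{8}{n}\right) = 2 - \left(\frac{7}{2} - \frac{8}{n}\right) = - \frac{3}{2} + \frac{8}{n}$)
$L{\left(K,c \right)} = c \left(- \frac{3}{2} + \frac{8}{K^{2} + \frac{27}{K}}\right)$ ($L{\left(K,c \right)} = \left(- \frac{3}{2} + \frac{8}{K K + \frac{27}{K}}\right) c = \left(- \frac{3}{2} + \frac{8}{K^{2} + \frac{27}{K}}\right) c = c \left(- \frac{3}{2} + \frac{8}{K^{2} + \frac{27}{K}}\right)$)
$- \frac{246280}{L{\left(596,158 \right)}} - \frac{192543}{-388148} = - \frac{246280}{\frac{1}{2} \cdot 158 \frac{1}{27 + 596^{3}} \left(-81 - 3 \cdot 596^{3} + 16 \cdot 596\right)} - \frac{192543}{-388148} = - \frac{246280}{\frac{1}{2} \cdot 158 \frac{1}{27 + 211708736} \left(-81 - 635126208 + 9536\right)} - - \frac{192543}{388148} = - \frac{246280}{\frac{1}{2} \cdot 158 \cdot \frac{1}{211708763} \left(-81 - 635126208 + 9536\right)} + \frac{192543}{388148} = - \frac{246280}{\frac{1}{2} \cdot 158 \cdot \frac{1}{211708763} \left(-635116753\right)} + \frac{192543}{388148} = - \frac{246280}{- \frac{50174223487}{211708763}} + \frac{192543}{388148} = \left(-246280\right) \left(- \frac{211708763}{50174223487}\right) + \frac{192543}{388148} = \frac{52139634151640}{50174223487} + \frac{192543}{388148} = \frac{20247555412203620161}{19475024498032076}$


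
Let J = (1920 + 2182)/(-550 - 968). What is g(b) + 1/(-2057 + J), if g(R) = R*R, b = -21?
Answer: 689420715/1563314 ≈ 441.00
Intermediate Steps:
J = -2051/759 (J = 4102/(-1518) = 4102*(-1/1518) = -2051/759 ≈ -2.7022)
g(R) = R²
g(b) + 1/(-2057 + J) = (-21)² + 1/(-2057 - 2051/759) = 441 + 1/(-1563314/759) = 441 - 759/1563314 = 689420715/1563314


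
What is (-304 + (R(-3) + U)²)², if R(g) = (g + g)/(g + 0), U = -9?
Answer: 65025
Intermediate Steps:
R(g) = 2 (R(g) = (2*g)/g = 2)
(-304 + (R(-3) + U)²)² = (-304 + (2 - 9)²)² = (-304 + (-7)²)² = (-304 + 49)² = (-255)² = 65025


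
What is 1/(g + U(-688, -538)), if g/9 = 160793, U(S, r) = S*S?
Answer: 1/1920481 ≈ 5.2070e-7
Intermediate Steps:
U(S, r) = S**2
g = 1447137 (g = 9*160793 = 1447137)
1/(g + U(-688, -538)) = 1/(1447137 + (-688)**2) = 1/(1447137 + 473344) = 1/1920481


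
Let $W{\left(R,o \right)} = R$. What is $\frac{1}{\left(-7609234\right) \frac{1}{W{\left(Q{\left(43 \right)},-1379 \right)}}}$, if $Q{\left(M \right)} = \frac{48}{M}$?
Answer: $- \frac{24}{163598531} \approx -1.467 \cdot 10^{-7}$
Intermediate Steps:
$\frac{1}{\left(-7609234\right) \frac{1}{W{\left(Q{\left(43 \right)},-1379 \right)}}} = \frac{1}{\left(-7609234\right) \frac{1}{48 \cdot \frac{1}{43}}} = \frac{1}{\left(-7609234\right) \frac{1}{\frac{48}{43}}} = \frac{1}{\left(-7609234\right) \frac{43}{48}} = \frac{1}{- \frac{163598531}{24}} = - \frac{24}{163598531}$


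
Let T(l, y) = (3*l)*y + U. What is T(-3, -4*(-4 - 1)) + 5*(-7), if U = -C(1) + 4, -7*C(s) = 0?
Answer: -211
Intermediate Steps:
C(s) = 0 (C(s) = -⅐*0 = 0)
U = 4 (U = -1*0 + 4 = 0 + 4 = 4)
T(l, y) = 4 + 3*l*y (T(l, y) = (3*l)*y + 4 = 3*l*y + 4 = 4 + 3*l*y)
T(-3, -4*(-4 - 1)) + 5*(-7) = (4 + 3*(-3)*(-4*(-4 - 1))) + 5*(-7) = (4 + 3*(-3)*(-4*(-5))) - 35 = (4 + 3*(-3)*20) - 35 = (4 - 180) - 35 = -176 - 35 = -211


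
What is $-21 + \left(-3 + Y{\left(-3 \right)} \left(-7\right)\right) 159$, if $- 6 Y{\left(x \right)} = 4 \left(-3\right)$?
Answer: $-2724$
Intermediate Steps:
$Y{\left(x \right)} = 2$ ($Y{\left(x \right)} = - \frac{4 \left(-3\right)}{6} = \left(- \frac{1}{6}\right) \left(-12\right) = 2$)
$-21 + \left(-3 + Y{\left(-3 \right)} \left(-7\right)\right) 159 = -21 + \left(-3 + 2 \left(-7\right)\right) 159 = -21 + \left(-3 - 14\right) 159 = -21 - 2703 = -2724$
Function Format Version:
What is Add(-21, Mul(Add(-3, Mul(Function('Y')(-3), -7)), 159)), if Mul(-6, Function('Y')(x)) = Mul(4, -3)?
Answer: -2724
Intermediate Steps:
Function('Y')(x) = 2 (Function('Y')(x) = Mul(Rational(-1, 6), Mul(4, -3)) = Mul(Rational(-1, 6), -12) = 2)
Add(-21, Mul(Add(-3, Mul(Function('Y')(-3), -7)), 159)) = Add(-21, Mul(Add(-3, Mul(2, -7)), 159)) = Add(-21, Mul(Add(-3, -14), 159)) = Add(-21, Mul(-17, 159)) = Add(-21, -2703) = -2724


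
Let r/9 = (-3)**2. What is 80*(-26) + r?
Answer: -1999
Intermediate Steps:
r = 81 (r = 9*(-3)**2 = 9*9 = 81)
80*(-26) + r = 80*(-26) + 81 = -2080 + 81 = -1999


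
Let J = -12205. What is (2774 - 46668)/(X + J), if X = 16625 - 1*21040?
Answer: 21947/8310 ≈ 2.6410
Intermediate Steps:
X = -4415 (X = 16625 - 21040 = -4415)
(2774 - 46668)/(X + J) = (2774 - 46668)/(-4415 - 12205) = -43894/(-16620) = -43894*(-1/16620) = 21947/8310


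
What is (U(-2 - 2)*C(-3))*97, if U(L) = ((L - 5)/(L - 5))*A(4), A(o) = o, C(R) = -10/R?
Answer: 3880/3 ≈ 1293.3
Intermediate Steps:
U(L) = 4 (U(L) = ((L - 5)/(L - 5))*4 = ((-5 + L)/(-5 + L))*4 = 1*4 = 4)
(U(-2 - 2)*C(-3))*97 = (4*(-10/(-3)))*97 = (4*(-10*(-⅓)))*97 = (4*(10/3))*97 = (40/3)*97 = 3880/3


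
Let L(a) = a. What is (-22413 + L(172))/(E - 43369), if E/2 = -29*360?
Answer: 22241/64249 ≈ 0.34617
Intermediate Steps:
E = -20880 (E = 2*(-29*360) = 2*(-10440) = -20880)
(-22413 + L(172))/(E - 43369) = (-22413 + 172)/(-20880 - 43369) = -22241/(-64249) = -22241*(-1/64249) = 22241/64249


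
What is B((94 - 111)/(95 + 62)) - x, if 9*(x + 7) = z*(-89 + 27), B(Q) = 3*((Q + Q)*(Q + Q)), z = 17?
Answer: 27564145/221841 ≈ 124.25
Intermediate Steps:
B(Q) = 12*Q² (B(Q) = 3*((2*Q)*(2*Q)) = 3*(4*Q²) = 12*Q²)
x = -1117/9 (x = -7 + (17*(-89 + 27))/9 = -7 + (17*(-62))/9 = -7 + (⅑)*(-1054) = -7 - 1054/9 = -1117/9 ≈ -124.11)
B((94 - 111)/(95 + 62)) - x = 12*((94 - 111)/(95 + 62))² - 1*(-1117/9) = 12*(-17/157)² + 1117/9 = 12*(289/24649) + 1117/9 = 3468/24649 + 1117/9 = 27564145/221841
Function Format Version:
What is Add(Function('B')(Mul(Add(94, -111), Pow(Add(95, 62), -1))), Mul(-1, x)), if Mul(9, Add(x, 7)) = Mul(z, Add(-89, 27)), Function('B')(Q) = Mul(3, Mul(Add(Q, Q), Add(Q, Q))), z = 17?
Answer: Rational(27564145, 221841) ≈ 124.25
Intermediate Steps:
Function('B')(Q) = Mul(12, Pow(Q, 2)) (Function('B')(Q) = Mul(3, Mul(Mul(2, Q), Mul(2, Q))) = Mul(3, Mul(4, Pow(Q, 2))) = Mul(12, Pow(Q, 2)))
x = Rational(-1117, 9) (x = Add(-7, Mul(Rational(1, 9), Mul(17, Add(-89, 27)))) = Add(-7, Mul(Rational(1, 9), Mul(17, -62))) = Add(-7, Mul(Rational(1, 9), -1054)) = Add(-7, Rational(-1054, 9)) = Rational(-1117, 9) ≈ -124.11)
Add(Function('B')(Mul(Add(94, -111), Pow(Add(95, 62), -1))), Mul(-1, x)) = Add(Mul(12, Pow(Mul(Add(94, -111), Pow(Add(95, 62), -1)), 2)), Mul(-1, Rational(-1117, 9))) = Add(Mul(12, Pow(Mul(-17, Pow(157, -1)), 2)), Rational(1117, 9)) = Add(Mul(12, Pow(Mul(-17, Rational(1, 157)), 2)), Rational(1117, 9)) = Add(Mul(12, Pow(Rational(-17, 157), 2)), Rational(1117, 9)) = Add(Mul(12, Rational(289, 24649)), Rational(1117, 9)) = Add(Rational(3468, 24649), Rational(1117, 9)) = Rational(27564145, 221841)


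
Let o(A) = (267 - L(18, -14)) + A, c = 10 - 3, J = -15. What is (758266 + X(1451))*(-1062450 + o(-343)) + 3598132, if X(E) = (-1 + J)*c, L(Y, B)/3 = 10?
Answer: -805577483492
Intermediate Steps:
L(Y, B) = 30 (L(Y, B) = 3*10 = 30)
c = 7
X(E) = -112 (X(E) = (-1 - 15)*7 = -16*7 = -112)
o(A) = 237 + A (o(A) = (267 - 1*30) + A = (267 - 30) + A = 237 + A)
(758266 + X(1451))*(-1062450 + o(-343)) + 3598132 = (758266 - 112)*(-1062450 + (237 - 343)) + 3598132 = 758154*(-1062450 - 106) + 3598132 = 758154*(-1062556) + 3598132 = -805581081624 + 3598132 = -805577483492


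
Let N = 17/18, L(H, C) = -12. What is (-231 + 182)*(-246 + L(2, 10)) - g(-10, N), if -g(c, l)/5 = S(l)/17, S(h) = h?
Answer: 227561/18 ≈ 12642.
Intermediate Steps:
N = 17/18 (N = 17*(1/18) = 17/18 ≈ 0.94444)
g(c, l) = -5*l/17
(-231 + 182)*(-246 + L(2, 10)) - g(-10, N) = (-231 + 182)*(-246 - 12) - (-5)*17/(17*18) = -49*(-258) - 1*(-5/18) = 12642 + 5/18 = 227561/18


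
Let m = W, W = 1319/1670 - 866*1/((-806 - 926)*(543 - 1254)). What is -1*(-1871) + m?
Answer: 1111253122/593685 ≈ 1871.8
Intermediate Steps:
W = 468487/593685 (W = 1319*(1/1670) - 866/((-1732*(-711))) = 1319/1670 - 866/1231452 = 1319/1670 - 866*1/1231452 = 1319/1670 - 1/1422 = 468487/593685 ≈ 0.78912)
m = 468487/593685 ≈ 0.78912
-1*(-1871) + m = -1*(-1871) + 468487/593685 = 1871 + 468487/593685 = 1111253122/593685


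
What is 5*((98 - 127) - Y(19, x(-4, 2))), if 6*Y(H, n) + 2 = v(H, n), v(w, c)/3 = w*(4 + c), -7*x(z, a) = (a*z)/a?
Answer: -7570/21 ≈ -360.48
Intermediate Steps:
x(z, a) = -z/7 (x(z, a) = -a*z/(7*a) = -z/7)
v(w, c) = 3*w*(4 + c) (v(w, c) = 3*(w*(4 + c)) = 3*w*(4 + c))
Y(H, n) = -⅓ + H*(4 + n)/2 (Y(H, n) = -⅓ + (3*H*(4 + n))/6 = -⅓ + H*(4 + n)/2)
5*((98 - 127) - Y(19, x(-4, 2))) = 5*((98 - 127) - (-⅓ + (½)*19*(4 - ⅐*(-4)))) = 5*(-29 - (-⅓ + (½)*19*(4 + 4/7))) = 5*(-29 - (-⅓ + (½)*19*(32/7))) = 5*(-29 - (-⅓ + 304/7)) = 5*(-29 - 1*905/21) = 5*(-29 - 905/21) = 5*(-1514/21) = -7570/21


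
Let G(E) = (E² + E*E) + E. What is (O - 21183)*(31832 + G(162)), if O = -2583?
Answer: -2007799212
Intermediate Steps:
G(E) = E + 2*E² (G(E) = (E² + E²) + E = 2*E² + E = E + 2*E²)
(O - 21183)*(31832 + G(162)) = (-2583 - 21183)*(31832 + 162*(1 + 2*162)) = -23766*(31832 + 162*(1 + 324)) = -23766*(31832 + 162*325) = -23766*(31832 + 52650) = -23766*84482 = -2007799212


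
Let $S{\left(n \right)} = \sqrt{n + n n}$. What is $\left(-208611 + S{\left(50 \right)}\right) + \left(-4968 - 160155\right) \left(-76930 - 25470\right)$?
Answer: $16908386589 + 5 \sqrt{102} \approx 1.6908 \cdot 10^{10}$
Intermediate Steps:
$S{\left(n \right)} = \sqrt{n + n^{2}}$
$\left(-208611 + S{\left(50 \right)}\right) + \left(-4968 - 160155\right) \left(-76930 - 25470\right) = \left(-208611 + \sqrt{50 \left(1 + 50\right)}\right) + \left(-4968 - 160155\right) \left(-76930 - 25470\right) = \left(-208611 + \sqrt{50 \cdot 51}\right) - -16908595200 = \left(-208611 + \sqrt{2550}\right) + 16908595200 = \left(-208611 + 5 \sqrt{102}\right) + 16908595200 = 16908386589 + 5 \sqrt{102}$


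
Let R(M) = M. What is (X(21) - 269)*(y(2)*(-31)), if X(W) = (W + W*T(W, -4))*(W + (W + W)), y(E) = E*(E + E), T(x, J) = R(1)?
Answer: -589496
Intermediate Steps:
T(x, J) = 1
y(E) = 2*E² (y(E) = E*(2*E) = 2*E²)
X(W) = 6*W² (X(W) = (W + W*1)*(W + (W + W)) = (W + W)*(W + 2*W) = (2*W)*(3*W) = 6*W²)
(X(21) - 269)*(y(2)*(-31)) = (6*21² - 269)*((2*2²)*(-31)) = (6*441 - 269)*((2*4)*(-31)) = (2646 - 269)*(8*(-31)) = 2377*(-248) = -589496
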